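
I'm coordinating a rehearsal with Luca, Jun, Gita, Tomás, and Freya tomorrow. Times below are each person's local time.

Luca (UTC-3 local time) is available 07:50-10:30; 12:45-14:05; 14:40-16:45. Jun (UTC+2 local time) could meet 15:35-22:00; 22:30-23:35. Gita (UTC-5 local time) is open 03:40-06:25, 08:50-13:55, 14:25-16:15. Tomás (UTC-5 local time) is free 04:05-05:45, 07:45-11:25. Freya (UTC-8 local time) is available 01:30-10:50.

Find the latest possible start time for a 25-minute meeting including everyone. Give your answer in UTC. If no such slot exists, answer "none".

16:00

Luca in UTC: 10:50-13:30, 15:45-17:05, 17:40-19:45 (add 3h to convert from UTC-3).
Jun in UTC: 13:35-20:00, 20:30-21:35 (subtract 2h to convert from UTC+2).
Gita in UTC: 08:40-11:25, 13:50-18:55, 19:25-21:15 (add 5h to convert from UTC-5).
Tomás in UTC: 09:05-10:45, 12:45-16:25 (add 5h to convert from UTC-5).
Freya in UTC: 09:30-18:50 (add 8h to convert from UTC-8).
Luca ∩ Jun: 15:45-17:05, 17:40-19:45.
Luca ∩ Jun ∩ Gita: 15:45-17:05, 17:40-18:55, 19:25-19:45.
Luca ∩ Jun ∩ Gita ∩ Tomás: 15:45-16:25.
Luca ∩ Jun ∩ Gita ∩ Tomás ∩ Freya: 15:45-16:25.
Those are the intersection windows.
The last common window of at least 25 minutes is 15:45-16:25; a 25-minute meeting can start as late as 16:00 and still end by 16:25.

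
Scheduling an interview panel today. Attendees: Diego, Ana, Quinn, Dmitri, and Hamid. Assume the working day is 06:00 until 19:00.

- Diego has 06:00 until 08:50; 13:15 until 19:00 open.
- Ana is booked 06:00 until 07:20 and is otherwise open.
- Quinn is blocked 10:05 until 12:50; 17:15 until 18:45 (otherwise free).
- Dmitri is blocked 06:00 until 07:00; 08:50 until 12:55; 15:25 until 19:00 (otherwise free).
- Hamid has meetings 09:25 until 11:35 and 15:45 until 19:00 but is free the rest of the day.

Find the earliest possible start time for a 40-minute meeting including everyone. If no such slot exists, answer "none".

Diego free: 06:00-08:50, 13:15-19:00.
Ana free: 07:20-19:00 (invert busy blocks within the working day).
Quinn free: 06:00-10:05, 12:50-17:15, 18:45-19:00 (invert busy blocks within the working day).
Dmitri free: 07:00-08:50, 12:55-15:25 (invert busy blocks within the working day).
Hamid free: 06:00-09:25, 11:35-15:45 (invert busy blocks within the working day).
Diego ∩ Ana: 07:20-08:50, 13:15-19:00.
Diego ∩ Ana ∩ Quinn: 07:20-08:50, 13:15-17:15, 18:45-19:00.
Diego ∩ Ana ∩ Quinn ∩ Dmitri: 07:20-08:50, 13:15-15:25.
Diego ∩ Ana ∩ Quinn ∩ Dmitri ∩ Hamid: 07:20-08:50, 13:15-15:25.
The first common window of at least 40 minutes is 07:20-08:50, so the earliest start is 07:20.

07:20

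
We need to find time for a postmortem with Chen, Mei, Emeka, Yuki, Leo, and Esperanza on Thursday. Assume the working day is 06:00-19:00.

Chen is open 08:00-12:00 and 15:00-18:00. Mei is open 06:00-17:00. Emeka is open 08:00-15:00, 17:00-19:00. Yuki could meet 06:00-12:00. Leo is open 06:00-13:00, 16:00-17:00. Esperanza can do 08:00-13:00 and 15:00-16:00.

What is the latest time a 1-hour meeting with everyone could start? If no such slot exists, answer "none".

Chen ∩ Mei: 08:00-12:00, 15:00-17:00.
Chen ∩ Mei ∩ Emeka: 08:00-12:00.
Chen ∩ Mei ∩ Emeka ∩ Yuki: 08:00-12:00.
Chen ∩ Mei ∩ Emeka ∩ Yuki ∩ Leo: 08:00-12:00.
Chen ∩ Mei ∩ Emeka ∩ Yuki ∩ Leo ∩ Esperanza: 08:00-12:00.
The last common window of at least 60 minutes is 08:00-12:00; a 60-minute meeting can start as late as 11:00 and still end by 12:00.

11:00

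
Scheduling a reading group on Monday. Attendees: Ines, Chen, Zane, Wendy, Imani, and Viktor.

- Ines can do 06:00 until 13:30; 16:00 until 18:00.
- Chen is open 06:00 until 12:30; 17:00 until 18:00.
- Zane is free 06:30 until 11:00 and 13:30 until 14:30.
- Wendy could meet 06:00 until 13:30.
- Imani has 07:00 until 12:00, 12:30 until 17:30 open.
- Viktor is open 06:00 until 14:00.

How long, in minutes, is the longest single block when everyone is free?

Ines ∩ Chen: 06:00-12:30, 17:00-18:00.
Ines ∩ Chen ∩ Zane: 06:30-11:00.
Ines ∩ Chen ∩ Zane ∩ Wendy: 06:30-11:00.
Ines ∩ Chen ∩ Zane ∩ Wendy ∩ Imani: 07:00-11:00.
Ines ∩ Chen ∩ Zane ∩ Wendy ∩ Imani ∩ Viktor: 07:00-11:00.
The longest is 07:00-11:00 at 240 minutes.

240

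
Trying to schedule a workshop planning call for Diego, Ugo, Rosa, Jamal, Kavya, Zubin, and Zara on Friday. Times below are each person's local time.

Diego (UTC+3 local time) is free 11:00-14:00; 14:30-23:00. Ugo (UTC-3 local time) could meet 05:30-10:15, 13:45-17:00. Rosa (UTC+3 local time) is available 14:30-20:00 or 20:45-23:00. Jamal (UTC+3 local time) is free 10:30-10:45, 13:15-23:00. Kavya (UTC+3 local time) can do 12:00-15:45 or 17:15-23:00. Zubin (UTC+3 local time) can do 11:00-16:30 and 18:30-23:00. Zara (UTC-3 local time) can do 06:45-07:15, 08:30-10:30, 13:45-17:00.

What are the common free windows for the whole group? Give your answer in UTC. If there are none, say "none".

11:30-12:45, 16:45-17:00, 17:45-20:00

Diego in UTC: 08:00-11:00, 11:30-20:00 (subtract 3h to convert from UTC+3).
Ugo in UTC: 08:30-13:15, 16:45-20:00 (add 3h to convert from UTC-3).
Rosa in UTC: 11:30-17:00, 17:45-20:00 (subtract 3h to convert from UTC+3).
Jamal in UTC: 07:30-07:45, 10:15-20:00 (subtract 3h to convert from UTC+3).
Kavya in UTC: 09:00-12:45, 14:15-20:00 (subtract 3h to convert from UTC+3).
Zubin in UTC: 08:00-13:30, 15:30-20:00 (subtract 3h to convert from UTC+3).
Zara in UTC: 09:45-10:15, 11:30-13:30, 16:45-20:00 (add 3h to convert from UTC-3).
Diego ∩ Ugo: 08:30-11:00, 11:30-13:15, 16:45-20:00.
Diego ∩ Ugo ∩ Rosa: 11:30-13:15, 16:45-17:00, 17:45-20:00.
Diego ∩ Ugo ∩ Rosa ∩ Jamal: 11:30-13:15, 16:45-17:00, 17:45-20:00.
Diego ∩ Ugo ∩ Rosa ∩ Jamal ∩ Kavya: 11:30-12:45, 16:45-17:00, 17:45-20:00.
Diego ∩ Ugo ∩ Rosa ∩ Jamal ∩ Kavya ∩ Zubin: 11:30-12:45, 16:45-17:00, 17:45-20:00.
Diego ∩ Ugo ∩ Rosa ∩ Jamal ∩ Kavya ∩ Zubin ∩ Zara: 11:30-12:45, 16:45-17:00, 17:45-20:00.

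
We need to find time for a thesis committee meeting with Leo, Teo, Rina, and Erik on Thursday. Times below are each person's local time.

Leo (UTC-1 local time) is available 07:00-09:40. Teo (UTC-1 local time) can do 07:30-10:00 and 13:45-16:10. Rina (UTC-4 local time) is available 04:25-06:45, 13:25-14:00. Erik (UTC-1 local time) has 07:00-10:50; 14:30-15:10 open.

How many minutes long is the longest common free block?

130

Leo in UTC: 08:00-10:40 (add 1h to convert from UTC-1).
Teo in UTC: 08:30-11:00, 14:45-17:10 (add 1h to convert from UTC-1).
Rina in UTC: 08:25-10:45, 17:25-18:00 (add 4h to convert from UTC-4).
Erik in UTC: 08:00-11:50, 15:30-16:10 (add 1h to convert from UTC-1).
Leo ∩ Teo: 08:30-10:40.
Leo ∩ Teo ∩ Rina: 08:30-10:40.
Leo ∩ Teo ∩ Rina ∩ Erik: 08:30-10:40.
Those are the intersection windows.
The longest is 08:30-10:40 at 130 minutes.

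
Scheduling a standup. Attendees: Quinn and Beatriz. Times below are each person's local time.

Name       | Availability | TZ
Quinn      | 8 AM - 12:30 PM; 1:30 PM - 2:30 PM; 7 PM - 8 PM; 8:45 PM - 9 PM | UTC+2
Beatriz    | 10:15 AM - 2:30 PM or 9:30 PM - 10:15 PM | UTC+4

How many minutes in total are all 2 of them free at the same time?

285

Quinn in UTC: 06:00-10:30, 11:30-12:30, 17:00-18:00, 18:45-19:00 (subtract 2h to convert from UTC+2).
Beatriz in UTC: 06:15-10:30, 17:30-18:15 (subtract 4h to convert from UTC+4).
Quinn ∩ Beatriz: 06:15-10:30, 17:30-18:00.
Those are the intersection windows.
Summing the common windows: 255 + 30 = 285 minutes.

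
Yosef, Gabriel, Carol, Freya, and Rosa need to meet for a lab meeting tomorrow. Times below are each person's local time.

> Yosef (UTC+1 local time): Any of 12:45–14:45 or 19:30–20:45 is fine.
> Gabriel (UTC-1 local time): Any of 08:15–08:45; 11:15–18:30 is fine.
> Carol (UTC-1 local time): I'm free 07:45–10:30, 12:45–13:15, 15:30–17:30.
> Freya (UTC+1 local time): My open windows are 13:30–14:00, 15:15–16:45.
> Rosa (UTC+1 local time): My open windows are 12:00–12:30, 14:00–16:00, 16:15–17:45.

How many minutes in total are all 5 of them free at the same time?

Yosef in UTC: 11:45-13:45, 18:30-19:45 (subtract 1h to convert from UTC+1).
Gabriel in UTC: 09:15-09:45, 12:15-19:30 (add 1h to convert from UTC-1).
Carol in UTC: 08:45-11:30, 13:45-14:15, 16:30-18:30 (add 1h to convert from UTC-1).
Freya in UTC: 12:30-13:00, 14:15-15:45 (subtract 1h to convert from UTC+1).
Rosa in UTC: 11:00-11:30, 13:00-15:00, 15:15-16:45 (subtract 1h to convert from UTC+1).
Yosef ∩ Gabriel: 12:15-13:45, 18:30-19:30.
Yosef ∩ Gabriel ∩ Carol: ∅.
Yosef ∩ Gabriel ∩ Carol ∩ Freya: ∅.
Yosef ∩ Gabriel ∩ Carol ∩ Freya ∩ Rosa: ∅.
There is no time when everyone is free.
There is no common window, so the total is 0 minutes.

0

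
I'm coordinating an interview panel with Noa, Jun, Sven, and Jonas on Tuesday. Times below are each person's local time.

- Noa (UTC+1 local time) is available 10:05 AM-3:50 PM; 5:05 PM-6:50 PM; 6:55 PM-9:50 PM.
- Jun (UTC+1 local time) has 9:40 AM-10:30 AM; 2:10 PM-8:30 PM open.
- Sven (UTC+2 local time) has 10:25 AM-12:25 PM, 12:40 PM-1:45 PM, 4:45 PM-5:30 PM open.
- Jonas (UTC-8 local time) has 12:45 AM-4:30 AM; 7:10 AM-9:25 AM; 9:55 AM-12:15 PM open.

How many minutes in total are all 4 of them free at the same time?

Noa in UTC: 09:05-14:50, 16:05-17:50, 17:55-20:50 (subtract 1h to convert from UTC+1).
Jun in UTC: 08:40-09:30, 13:10-19:30 (subtract 1h to convert from UTC+1).
Sven in UTC: 08:25-10:25, 10:40-11:45, 14:45-15:30 (subtract 2h to convert from UTC+2).
Jonas in UTC: 08:45-12:30, 15:10-17:25, 17:55-20:15 (add 8h to convert from UTC-8).
Noa ∩ Jun: 09:05-09:30, 13:10-14:50, 16:05-17:50, 17:55-19:30.
Noa ∩ Jun ∩ Sven: 09:05-09:30, 14:45-14:50.
Noa ∩ Jun ∩ Sven ∩ Jonas: 09:05-09:30.
So the common availability across everyone is 09:05-09:30.
That's a single block of 25 minutes.

25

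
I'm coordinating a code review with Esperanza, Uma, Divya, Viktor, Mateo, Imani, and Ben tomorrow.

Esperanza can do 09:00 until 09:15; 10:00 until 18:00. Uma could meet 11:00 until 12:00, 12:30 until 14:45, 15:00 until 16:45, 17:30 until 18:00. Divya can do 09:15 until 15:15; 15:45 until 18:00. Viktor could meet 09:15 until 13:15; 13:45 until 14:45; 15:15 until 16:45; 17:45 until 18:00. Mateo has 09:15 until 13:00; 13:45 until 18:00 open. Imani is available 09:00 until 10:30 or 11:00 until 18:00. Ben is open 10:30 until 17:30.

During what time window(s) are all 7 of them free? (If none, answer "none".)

11:00-12:00, 12:30-13:00, 13:45-14:45, 15:45-16:45

Esperanza ∩ Uma: 11:00-12:00, 12:30-14:45, 15:00-16:45, 17:30-18:00.
Esperanza ∩ Uma ∩ Divya: 11:00-12:00, 12:30-14:45, 15:00-15:15, 15:45-16:45, 17:30-18:00.
Esperanza ∩ Uma ∩ Divya ∩ Viktor: 11:00-12:00, 12:30-13:15, 13:45-14:45, 15:45-16:45, 17:45-18:00.
Esperanza ∩ Uma ∩ Divya ∩ Viktor ∩ Mateo: 11:00-12:00, 12:30-13:00, 13:45-14:45, 15:45-16:45, 17:45-18:00.
Esperanza ∩ Uma ∩ Divya ∩ Viktor ∩ Mateo ∩ Imani: 11:00-12:00, 12:30-13:00, 13:45-14:45, 15:45-16:45, 17:45-18:00.
Esperanza ∩ Uma ∩ Divya ∩ Viktor ∩ Mateo ∩ Imani ∩ Ben: 11:00-12:00, 12:30-13:00, 13:45-14:45, 15:45-16:45.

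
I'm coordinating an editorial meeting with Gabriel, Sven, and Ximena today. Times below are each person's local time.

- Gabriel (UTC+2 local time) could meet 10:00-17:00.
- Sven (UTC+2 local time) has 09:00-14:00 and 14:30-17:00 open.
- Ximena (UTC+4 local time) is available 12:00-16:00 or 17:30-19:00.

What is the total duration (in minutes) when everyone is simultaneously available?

330

Gabriel in UTC: 08:00-15:00 (subtract 2h to convert from UTC+2).
Sven in UTC: 07:00-12:00, 12:30-15:00 (subtract 2h to convert from UTC+2).
Ximena in UTC: 08:00-12:00, 13:30-15:00 (subtract 4h to convert from UTC+4).
Gabriel ∩ Sven: 08:00-12:00, 12:30-15:00.
Gabriel ∩ Sven ∩ Ximena: 08:00-12:00, 13:30-15:00.
Summing the common windows: 240 + 90 = 330 minutes.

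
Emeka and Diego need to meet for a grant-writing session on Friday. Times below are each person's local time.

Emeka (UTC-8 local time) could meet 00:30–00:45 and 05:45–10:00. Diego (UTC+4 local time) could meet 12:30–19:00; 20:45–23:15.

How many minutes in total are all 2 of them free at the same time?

Emeka in UTC: 08:30-08:45, 13:45-18:00 (add 8h to convert from UTC-8).
Diego in UTC: 08:30-15:00, 16:45-19:15 (subtract 4h to convert from UTC+4).
Emeka ∩ Diego: 08:30-08:45, 13:45-15:00, 16:45-18:00.
So the common availability across everyone is 08:30-08:45, 13:45-15:00, 16:45-18:00.
Summing the common windows: 15 + 75 + 75 = 165 minutes.

165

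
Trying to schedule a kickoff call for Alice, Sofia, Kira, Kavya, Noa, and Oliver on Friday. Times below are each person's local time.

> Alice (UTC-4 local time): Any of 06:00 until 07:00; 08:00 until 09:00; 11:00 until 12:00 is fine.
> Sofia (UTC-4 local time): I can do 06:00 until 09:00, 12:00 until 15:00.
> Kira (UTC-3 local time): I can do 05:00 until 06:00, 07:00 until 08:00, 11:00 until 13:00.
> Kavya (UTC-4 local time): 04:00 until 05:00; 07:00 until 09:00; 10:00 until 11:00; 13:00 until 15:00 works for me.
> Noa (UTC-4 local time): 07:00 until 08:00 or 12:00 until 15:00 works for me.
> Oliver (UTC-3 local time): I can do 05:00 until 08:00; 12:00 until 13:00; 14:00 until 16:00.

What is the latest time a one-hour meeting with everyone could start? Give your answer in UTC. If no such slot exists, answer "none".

Alice in UTC: 10:00-11:00, 12:00-13:00, 15:00-16:00 (add 4h to convert from UTC-4).
Sofia in UTC: 10:00-13:00, 16:00-19:00 (add 4h to convert from UTC-4).
Kira in UTC: 08:00-09:00, 10:00-11:00, 14:00-16:00 (add 3h to convert from UTC-3).
Kavya in UTC: 08:00-09:00, 11:00-13:00, 14:00-15:00, 17:00-19:00 (add 4h to convert from UTC-4).
Noa in UTC: 11:00-12:00, 16:00-19:00 (add 4h to convert from UTC-4).
Oliver in UTC: 08:00-11:00, 15:00-16:00, 17:00-19:00 (add 3h to convert from UTC-3).
Alice ∩ Sofia: 10:00-11:00, 12:00-13:00.
Alice ∩ Sofia ∩ Kira: 10:00-11:00.
Alice ∩ Sofia ∩ Kira ∩ Kavya: ∅.
Alice ∩ Sofia ∩ Kira ∩ Kavya ∩ Noa: ∅.
Alice ∩ Sofia ∩ Kira ∩ Kavya ∩ Noa ∩ Oliver: ∅.
There is no time when everyone is free.
No common window is at least 60 minutes long.

none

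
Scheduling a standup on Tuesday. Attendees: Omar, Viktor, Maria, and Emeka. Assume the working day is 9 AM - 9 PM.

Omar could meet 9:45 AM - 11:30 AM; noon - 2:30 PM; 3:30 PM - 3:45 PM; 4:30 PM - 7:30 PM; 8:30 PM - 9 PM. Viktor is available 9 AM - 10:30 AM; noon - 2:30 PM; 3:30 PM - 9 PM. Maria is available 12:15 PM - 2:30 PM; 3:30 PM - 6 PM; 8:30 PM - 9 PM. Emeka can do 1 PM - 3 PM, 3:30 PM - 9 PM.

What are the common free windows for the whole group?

13:00-14:30, 15:30-15:45, 16:30-18:00, 20:30-21:00

Omar ∩ Viktor: 09:45-10:30, 12:00-14:30, 15:30-15:45, 16:30-19:30, 20:30-21:00.
Omar ∩ Viktor ∩ Maria: 12:15-14:30, 15:30-15:45, 16:30-18:00, 20:30-21:00.
Omar ∩ Viktor ∩ Maria ∩ Emeka: 13:00-14:30, 15:30-15:45, 16:30-18:00, 20:30-21:00.
Those are the intersection windows.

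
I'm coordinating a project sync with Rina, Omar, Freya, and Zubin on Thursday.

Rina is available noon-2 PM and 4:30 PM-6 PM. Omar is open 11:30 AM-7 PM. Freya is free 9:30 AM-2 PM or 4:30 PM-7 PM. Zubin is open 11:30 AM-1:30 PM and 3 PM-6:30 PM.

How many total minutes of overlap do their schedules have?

180

Rina ∩ Omar: 12:00-14:00, 16:30-18:00.
Rina ∩ Omar ∩ Freya: 12:00-14:00, 16:30-18:00.
Rina ∩ Omar ∩ Freya ∩ Zubin: 12:00-13:30, 16:30-18:00.
Those are the intersection windows.
Summing the common windows: 90 + 90 = 180 minutes.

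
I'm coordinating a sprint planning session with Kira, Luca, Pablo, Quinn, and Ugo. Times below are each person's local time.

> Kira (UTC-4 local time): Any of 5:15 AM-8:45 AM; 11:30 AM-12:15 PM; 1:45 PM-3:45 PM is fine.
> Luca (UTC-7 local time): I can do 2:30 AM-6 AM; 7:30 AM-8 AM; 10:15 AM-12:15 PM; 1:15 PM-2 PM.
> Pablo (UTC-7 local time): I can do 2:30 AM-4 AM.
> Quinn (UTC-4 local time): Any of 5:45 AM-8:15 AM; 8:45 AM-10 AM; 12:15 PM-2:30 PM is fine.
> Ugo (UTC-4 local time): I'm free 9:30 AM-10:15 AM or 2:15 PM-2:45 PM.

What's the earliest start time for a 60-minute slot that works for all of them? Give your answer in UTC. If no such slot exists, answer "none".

none

Kira in UTC: 09:15-12:45, 15:30-16:15, 17:45-19:45 (add 4h to convert from UTC-4).
Luca in UTC: 09:30-13:00, 14:30-15:00, 17:15-19:15, 20:15-21:00 (add 7h to convert from UTC-7).
Pablo in UTC: 09:30-11:00 (add 7h to convert from UTC-7).
Quinn in UTC: 09:45-12:15, 12:45-14:00, 16:15-18:30 (add 4h to convert from UTC-4).
Ugo in UTC: 13:30-14:15, 18:15-18:45 (add 4h to convert from UTC-4).
Kira ∩ Luca: 09:30-12:45, 17:45-19:15.
Kira ∩ Luca ∩ Pablo: 09:30-11:00.
Kira ∩ Luca ∩ Pablo ∩ Quinn: 09:45-11:00.
Kira ∩ Luca ∩ Pablo ∩ Quinn ∩ Ugo: ∅.
There is no time when everyone is free.
No common window is at least 60 minutes long.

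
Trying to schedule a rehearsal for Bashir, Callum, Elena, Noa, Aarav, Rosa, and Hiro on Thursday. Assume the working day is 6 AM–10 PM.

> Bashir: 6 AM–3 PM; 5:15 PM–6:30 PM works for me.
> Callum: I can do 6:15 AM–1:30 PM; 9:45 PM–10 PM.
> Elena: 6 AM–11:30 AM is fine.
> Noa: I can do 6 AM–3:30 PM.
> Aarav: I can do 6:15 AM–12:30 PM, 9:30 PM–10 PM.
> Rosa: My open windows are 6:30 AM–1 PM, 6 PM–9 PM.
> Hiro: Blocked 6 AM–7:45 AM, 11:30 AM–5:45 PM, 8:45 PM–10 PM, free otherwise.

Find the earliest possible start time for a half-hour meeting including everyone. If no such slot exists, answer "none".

Bashir free: 06:00-15:00, 17:15-18:30.
Callum free: 06:15-13:30, 21:45-22:00.
Elena free: 06:00-11:30.
Noa free: 06:00-15:30.
Aarav free: 06:15-12:30, 21:30-22:00.
Rosa free: 06:30-13:00, 18:00-21:00.
Hiro free: 07:45-11:30, 17:45-20:45 (invert busy blocks within the working day).
Bashir ∩ Callum: 06:15-13:30.
Bashir ∩ Callum ∩ Elena: 06:15-11:30.
Bashir ∩ Callum ∩ Elena ∩ Noa: 06:15-11:30.
Bashir ∩ Callum ∩ Elena ∩ Noa ∩ Aarav: 06:15-11:30.
Bashir ∩ Callum ∩ Elena ∩ Noa ∩ Aarav ∩ Rosa: 06:30-11:30.
Bashir ∩ Callum ∩ Elena ∩ Noa ∩ Aarav ∩ Rosa ∩ Hiro: 07:45-11:30.
The first common window of at least 30 minutes is 07:45-11:30, so the earliest start is 07:45.

07:45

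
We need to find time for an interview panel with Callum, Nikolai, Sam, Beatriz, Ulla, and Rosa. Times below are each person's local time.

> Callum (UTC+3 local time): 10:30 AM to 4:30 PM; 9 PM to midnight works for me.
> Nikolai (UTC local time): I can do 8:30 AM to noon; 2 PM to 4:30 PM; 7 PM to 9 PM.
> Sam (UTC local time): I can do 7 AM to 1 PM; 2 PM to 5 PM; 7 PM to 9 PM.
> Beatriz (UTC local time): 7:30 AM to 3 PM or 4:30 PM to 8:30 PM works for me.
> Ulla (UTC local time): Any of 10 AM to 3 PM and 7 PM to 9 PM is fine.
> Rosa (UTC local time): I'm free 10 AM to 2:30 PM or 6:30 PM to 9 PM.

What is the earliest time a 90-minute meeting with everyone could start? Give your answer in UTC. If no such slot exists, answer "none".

10:00

Callum in UTC: 07:30-13:30, 18:00-21:00 (subtract 3h to convert from UTC+3).
Nikolai in UTC: 08:30-12:00, 14:00-16:30, 19:00-21:00.
Sam in UTC: 07:00-13:00, 14:00-17:00, 19:00-21:00.
Beatriz in UTC: 07:30-15:00, 16:30-20:30.
Ulla in UTC: 10:00-15:00, 19:00-21:00.
Rosa in UTC: 10:00-14:30, 18:30-21:00.
Callum ∩ Nikolai: 08:30-12:00, 19:00-21:00.
Callum ∩ Nikolai ∩ Sam: 08:30-12:00, 19:00-21:00.
Callum ∩ Nikolai ∩ Sam ∩ Beatriz: 08:30-12:00, 19:00-20:30.
Callum ∩ Nikolai ∩ Sam ∩ Beatriz ∩ Ulla: 10:00-12:00, 19:00-20:30.
Callum ∩ Nikolai ∩ Sam ∩ Beatriz ∩ Ulla ∩ Rosa: 10:00-12:00, 19:00-20:30.
So the common availability across everyone is 10:00-12:00, 19:00-20:30.
The first common window of at least 90 minutes is 10:00-12:00, so the earliest start is 10:00.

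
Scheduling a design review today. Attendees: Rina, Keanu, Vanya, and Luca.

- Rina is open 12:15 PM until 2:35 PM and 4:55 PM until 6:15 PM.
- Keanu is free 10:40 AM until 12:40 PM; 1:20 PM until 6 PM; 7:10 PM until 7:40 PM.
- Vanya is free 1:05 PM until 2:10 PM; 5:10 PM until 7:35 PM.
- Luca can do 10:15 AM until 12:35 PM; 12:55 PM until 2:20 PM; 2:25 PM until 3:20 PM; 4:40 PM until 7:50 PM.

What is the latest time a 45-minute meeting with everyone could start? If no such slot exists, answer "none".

Rina ∩ Keanu: 12:15-12:40, 13:20-14:35, 16:55-18:00.
Rina ∩ Keanu ∩ Vanya: 13:20-14:10, 17:10-18:00.
Rina ∩ Keanu ∩ Vanya ∩ Luca: 13:20-14:10, 17:10-18:00.
Those are the intersection windows.
The last common window of at least 45 minutes is 17:10-18:00; a 45-minute meeting can start as late as 17:15 and still end by 18:00.

17:15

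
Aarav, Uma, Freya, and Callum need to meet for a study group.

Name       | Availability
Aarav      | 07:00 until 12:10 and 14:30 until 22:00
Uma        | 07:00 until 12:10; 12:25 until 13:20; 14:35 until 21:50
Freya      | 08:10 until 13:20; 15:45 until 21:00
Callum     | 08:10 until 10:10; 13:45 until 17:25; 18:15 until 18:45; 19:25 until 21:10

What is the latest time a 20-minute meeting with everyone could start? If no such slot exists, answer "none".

20:40

Aarav ∩ Uma: 07:00-12:10, 14:35-21:50.
Aarav ∩ Uma ∩ Freya: 08:10-12:10, 15:45-21:00.
Aarav ∩ Uma ∩ Freya ∩ Callum: 08:10-10:10, 15:45-17:25, 18:15-18:45, 19:25-21:00.
So the common availability across everyone is 08:10-10:10, 15:45-17:25, 18:15-18:45, 19:25-21:00.
The last common window of at least 20 minutes is 19:25-21:00; a 20-minute meeting can start as late as 20:40 and still end by 21:00.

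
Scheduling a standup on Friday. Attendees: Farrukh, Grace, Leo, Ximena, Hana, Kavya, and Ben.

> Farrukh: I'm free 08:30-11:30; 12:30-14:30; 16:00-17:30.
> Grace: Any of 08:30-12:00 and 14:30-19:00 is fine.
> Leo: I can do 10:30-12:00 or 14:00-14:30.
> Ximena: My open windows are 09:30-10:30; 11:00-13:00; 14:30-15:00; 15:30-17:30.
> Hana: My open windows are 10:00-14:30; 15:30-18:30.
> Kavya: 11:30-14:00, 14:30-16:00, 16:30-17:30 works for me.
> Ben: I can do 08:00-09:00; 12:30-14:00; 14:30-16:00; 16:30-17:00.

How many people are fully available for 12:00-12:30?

Ximena, Hana, and Kavya can make the full 12:00-12:30 slot — that's 3.

3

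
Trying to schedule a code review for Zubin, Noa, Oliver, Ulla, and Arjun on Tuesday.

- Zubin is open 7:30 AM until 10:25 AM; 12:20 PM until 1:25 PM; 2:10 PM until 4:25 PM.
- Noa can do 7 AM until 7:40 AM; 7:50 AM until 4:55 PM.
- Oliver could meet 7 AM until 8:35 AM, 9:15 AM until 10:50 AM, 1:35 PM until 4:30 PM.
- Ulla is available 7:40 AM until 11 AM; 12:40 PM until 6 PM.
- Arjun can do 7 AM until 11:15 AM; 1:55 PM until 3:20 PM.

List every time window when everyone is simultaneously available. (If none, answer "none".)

Zubin ∩ Noa: 07:30-07:40, 07:50-10:25, 12:20-13:25, 14:10-16:25.
Zubin ∩ Noa ∩ Oliver: 07:30-07:40, 07:50-08:35, 09:15-10:25, 14:10-16:25.
Zubin ∩ Noa ∩ Oliver ∩ Ulla: 07:50-08:35, 09:15-10:25, 14:10-16:25.
Zubin ∩ Noa ∩ Oliver ∩ Ulla ∩ Arjun: 07:50-08:35, 09:15-10:25, 14:10-15:20.

07:50-08:35, 09:15-10:25, 14:10-15:20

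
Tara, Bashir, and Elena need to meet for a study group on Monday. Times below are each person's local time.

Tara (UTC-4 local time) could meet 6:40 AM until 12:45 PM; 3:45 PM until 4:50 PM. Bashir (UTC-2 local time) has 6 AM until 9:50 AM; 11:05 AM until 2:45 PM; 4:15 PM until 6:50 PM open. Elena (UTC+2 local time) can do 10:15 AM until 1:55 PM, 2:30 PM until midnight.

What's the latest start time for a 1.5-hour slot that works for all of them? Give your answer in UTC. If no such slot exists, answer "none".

Tara in UTC: 10:40-16:45, 19:45-20:50 (add 4h to convert from UTC-4).
Bashir in UTC: 08:00-11:50, 13:05-16:45, 18:15-20:50 (add 2h to convert from UTC-2).
Elena in UTC: 08:15-11:55, 12:30-22:00 (subtract 2h to convert from UTC+2).
Tara ∩ Bashir: 10:40-11:50, 13:05-16:45, 19:45-20:50.
Tara ∩ Bashir ∩ Elena: 10:40-11:50, 13:05-16:45, 19:45-20:50.
The last common window of at least 90 minutes is 13:05-16:45; a 90-minute meeting can start as late as 15:15 and still end by 16:45.

15:15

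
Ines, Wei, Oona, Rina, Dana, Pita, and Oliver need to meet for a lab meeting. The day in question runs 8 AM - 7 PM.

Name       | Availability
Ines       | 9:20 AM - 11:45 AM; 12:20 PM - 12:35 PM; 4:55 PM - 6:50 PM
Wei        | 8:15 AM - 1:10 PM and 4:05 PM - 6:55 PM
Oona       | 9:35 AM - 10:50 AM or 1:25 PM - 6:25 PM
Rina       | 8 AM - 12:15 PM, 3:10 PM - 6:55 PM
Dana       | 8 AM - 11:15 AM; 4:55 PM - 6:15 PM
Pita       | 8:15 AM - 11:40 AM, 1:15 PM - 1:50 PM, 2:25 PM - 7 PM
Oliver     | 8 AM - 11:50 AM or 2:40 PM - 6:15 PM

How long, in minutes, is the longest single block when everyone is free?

Ines ∩ Wei: 09:20-11:45, 12:20-12:35, 16:55-18:50.
Ines ∩ Wei ∩ Oona: 09:35-10:50, 16:55-18:25.
Ines ∩ Wei ∩ Oona ∩ Rina: 09:35-10:50, 16:55-18:25.
Ines ∩ Wei ∩ Oona ∩ Rina ∩ Dana: 09:35-10:50, 16:55-18:15.
Ines ∩ Wei ∩ Oona ∩ Rina ∩ Dana ∩ Pita: 09:35-10:50, 16:55-18:15.
Ines ∩ Wei ∩ Oona ∩ Rina ∩ Dana ∩ Pita ∩ Oliver: 09:35-10:50, 16:55-18:15.
The longest is 16:55-18:15 at 80 minutes.

80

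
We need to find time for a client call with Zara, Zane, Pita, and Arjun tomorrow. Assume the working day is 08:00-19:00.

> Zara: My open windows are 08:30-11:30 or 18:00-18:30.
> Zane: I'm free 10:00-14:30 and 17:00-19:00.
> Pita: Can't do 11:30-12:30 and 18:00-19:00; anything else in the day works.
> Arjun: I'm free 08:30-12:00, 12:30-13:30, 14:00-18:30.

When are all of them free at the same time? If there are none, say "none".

10:00-11:30

Zara free: 08:30-11:30, 18:00-18:30.
Zane free: 10:00-14:30, 17:00-19:00.
Pita free: 08:00-11:30, 12:30-18:00 (invert busy blocks within the working day).
Arjun free: 08:30-12:00, 12:30-13:30, 14:00-18:30.
Zara ∩ Zane: 10:00-11:30, 18:00-18:30.
Zara ∩ Zane ∩ Pita: 10:00-11:30.
Zara ∩ Zane ∩ Pita ∩ Arjun: 10:00-11:30.
Those are the intersection windows.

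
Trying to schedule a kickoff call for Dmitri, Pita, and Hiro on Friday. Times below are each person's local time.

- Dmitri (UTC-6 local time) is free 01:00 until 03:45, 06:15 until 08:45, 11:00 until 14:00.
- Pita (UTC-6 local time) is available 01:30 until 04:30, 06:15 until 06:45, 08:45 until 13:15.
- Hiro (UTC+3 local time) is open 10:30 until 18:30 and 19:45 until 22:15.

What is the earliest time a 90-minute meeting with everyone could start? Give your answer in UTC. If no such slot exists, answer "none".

07:30

Dmitri in UTC: 07:00-09:45, 12:15-14:45, 17:00-20:00 (add 6h to convert from UTC-6).
Pita in UTC: 07:30-10:30, 12:15-12:45, 14:45-19:15 (add 6h to convert from UTC-6).
Hiro in UTC: 07:30-15:30, 16:45-19:15 (subtract 3h to convert from UTC+3).
Dmitri ∩ Pita: 07:30-09:45, 12:15-12:45, 17:00-19:15.
Dmitri ∩ Pita ∩ Hiro: 07:30-09:45, 12:15-12:45, 17:00-19:15.
The first common window of at least 90 minutes is 07:30-09:45, so the earliest start is 07:30.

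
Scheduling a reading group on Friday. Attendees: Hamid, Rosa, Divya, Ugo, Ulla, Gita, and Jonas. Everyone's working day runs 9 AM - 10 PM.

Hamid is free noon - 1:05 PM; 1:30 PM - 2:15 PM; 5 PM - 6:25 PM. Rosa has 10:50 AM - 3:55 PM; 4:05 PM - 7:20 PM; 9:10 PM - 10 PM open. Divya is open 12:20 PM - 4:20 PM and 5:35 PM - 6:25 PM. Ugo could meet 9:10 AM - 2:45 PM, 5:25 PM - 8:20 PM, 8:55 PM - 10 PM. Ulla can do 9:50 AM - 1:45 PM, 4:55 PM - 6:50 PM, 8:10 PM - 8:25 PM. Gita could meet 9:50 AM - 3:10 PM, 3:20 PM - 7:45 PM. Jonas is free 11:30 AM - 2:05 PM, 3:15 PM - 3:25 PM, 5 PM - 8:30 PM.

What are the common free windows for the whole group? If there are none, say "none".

12:20-13:05, 13:30-13:45, 17:35-18:25

Hamid ∩ Rosa: 12:00-13:05, 13:30-14:15, 17:00-18:25.
Hamid ∩ Rosa ∩ Divya: 12:20-13:05, 13:30-14:15, 17:35-18:25.
Hamid ∩ Rosa ∩ Divya ∩ Ugo: 12:20-13:05, 13:30-14:15, 17:35-18:25.
Hamid ∩ Rosa ∩ Divya ∩ Ugo ∩ Ulla: 12:20-13:05, 13:30-13:45, 17:35-18:25.
Hamid ∩ Rosa ∩ Divya ∩ Ugo ∩ Ulla ∩ Gita: 12:20-13:05, 13:30-13:45, 17:35-18:25.
Hamid ∩ Rosa ∩ Divya ∩ Ugo ∩ Ulla ∩ Gita ∩ Jonas: 12:20-13:05, 13:30-13:45, 17:35-18:25.
Those are the intersection windows.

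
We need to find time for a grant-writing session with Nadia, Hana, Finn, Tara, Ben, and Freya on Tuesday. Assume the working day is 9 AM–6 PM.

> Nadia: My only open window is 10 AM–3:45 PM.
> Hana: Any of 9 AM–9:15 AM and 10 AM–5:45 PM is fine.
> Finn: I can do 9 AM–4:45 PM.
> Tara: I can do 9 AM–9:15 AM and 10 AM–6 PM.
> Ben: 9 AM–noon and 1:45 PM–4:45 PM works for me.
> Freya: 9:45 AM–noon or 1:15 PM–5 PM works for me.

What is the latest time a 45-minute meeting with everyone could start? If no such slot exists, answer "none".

15:00

Nadia ∩ Hana: 10:00-15:45.
Nadia ∩ Hana ∩ Finn: 10:00-15:45.
Nadia ∩ Hana ∩ Finn ∩ Tara: 10:00-15:45.
Nadia ∩ Hana ∩ Finn ∩ Tara ∩ Ben: 10:00-12:00, 13:45-15:45.
Nadia ∩ Hana ∩ Finn ∩ Tara ∩ Ben ∩ Freya: 10:00-12:00, 13:45-15:45.
So the common availability across everyone is 10:00-12:00, 13:45-15:45.
The last common window of at least 45 minutes is 13:45-15:45; a 45-minute meeting can start as late as 15:00 and still end by 15:45.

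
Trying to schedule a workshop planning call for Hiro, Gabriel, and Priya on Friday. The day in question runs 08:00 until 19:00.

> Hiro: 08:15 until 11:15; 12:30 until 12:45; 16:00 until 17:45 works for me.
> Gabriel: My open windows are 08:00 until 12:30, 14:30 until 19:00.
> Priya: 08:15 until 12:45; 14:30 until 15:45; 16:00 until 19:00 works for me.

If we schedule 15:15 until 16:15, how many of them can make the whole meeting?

Gabriel can make the full 15:15-16:15 slot — that's 1.

1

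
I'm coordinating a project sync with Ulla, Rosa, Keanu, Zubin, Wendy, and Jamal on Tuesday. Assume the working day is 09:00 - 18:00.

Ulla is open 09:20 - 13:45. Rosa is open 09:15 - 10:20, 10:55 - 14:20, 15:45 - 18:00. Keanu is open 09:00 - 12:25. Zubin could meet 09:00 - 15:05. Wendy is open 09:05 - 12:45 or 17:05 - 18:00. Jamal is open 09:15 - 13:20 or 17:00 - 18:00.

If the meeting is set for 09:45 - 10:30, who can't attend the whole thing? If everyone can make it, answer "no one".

Rosa

Ulla: free for 09:45-10:30. Rosa: not fully free for 09:45-10:30. Keanu: free for 09:45-10:30. Zubin: free for 09:45-10:30. Wendy: free for 09:45-10:30. Jamal: free for 09:45-10:30.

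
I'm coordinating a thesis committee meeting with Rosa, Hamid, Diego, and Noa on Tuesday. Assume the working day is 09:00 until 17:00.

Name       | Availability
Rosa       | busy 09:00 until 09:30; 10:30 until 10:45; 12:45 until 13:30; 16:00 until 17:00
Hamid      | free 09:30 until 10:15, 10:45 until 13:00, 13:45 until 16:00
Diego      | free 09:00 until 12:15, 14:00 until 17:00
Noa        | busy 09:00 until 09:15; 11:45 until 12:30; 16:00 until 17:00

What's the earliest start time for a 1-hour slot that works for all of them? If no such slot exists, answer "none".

Rosa free: 09:30-10:30, 10:45-12:45, 13:30-16:00 (invert busy blocks within the working day).
Hamid free: 09:30-10:15, 10:45-13:00, 13:45-16:00.
Diego free: 09:00-12:15, 14:00-17:00.
Noa free: 09:15-11:45, 12:30-16:00 (invert busy blocks within the working day).
Rosa ∩ Hamid: 09:30-10:15, 10:45-12:45, 13:45-16:00.
Rosa ∩ Hamid ∩ Diego: 09:30-10:15, 10:45-12:15, 14:00-16:00.
Rosa ∩ Hamid ∩ Diego ∩ Noa: 09:30-10:15, 10:45-11:45, 14:00-16:00.
The first common window of at least 60 minutes is 10:45-11:45, so the earliest start is 10:45.

10:45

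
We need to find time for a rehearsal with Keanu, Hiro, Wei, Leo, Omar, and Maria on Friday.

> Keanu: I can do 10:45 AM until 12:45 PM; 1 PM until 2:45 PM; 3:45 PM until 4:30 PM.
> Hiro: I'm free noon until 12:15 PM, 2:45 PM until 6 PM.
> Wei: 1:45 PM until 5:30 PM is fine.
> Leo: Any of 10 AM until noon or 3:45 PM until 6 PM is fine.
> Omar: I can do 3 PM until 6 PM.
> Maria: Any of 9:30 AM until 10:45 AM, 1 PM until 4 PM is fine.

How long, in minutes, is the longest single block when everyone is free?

Keanu ∩ Hiro: 12:00-12:15, 15:45-16:30.
Keanu ∩ Hiro ∩ Wei: 15:45-16:30.
Keanu ∩ Hiro ∩ Wei ∩ Leo: 15:45-16:30.
Keanu ∩ Hiro ∩ Wei ∩ Leo ∩ Omar: 15:45-16:30.
Keanu ∩ Hiro ∩ Wei ∩ Leo ∩ Omar ∩ Maria: 15:45-16:00.
So the common availability across everyone is 15:45-16:00.
The longest is 15:45-16:00 at 15 minutes.

15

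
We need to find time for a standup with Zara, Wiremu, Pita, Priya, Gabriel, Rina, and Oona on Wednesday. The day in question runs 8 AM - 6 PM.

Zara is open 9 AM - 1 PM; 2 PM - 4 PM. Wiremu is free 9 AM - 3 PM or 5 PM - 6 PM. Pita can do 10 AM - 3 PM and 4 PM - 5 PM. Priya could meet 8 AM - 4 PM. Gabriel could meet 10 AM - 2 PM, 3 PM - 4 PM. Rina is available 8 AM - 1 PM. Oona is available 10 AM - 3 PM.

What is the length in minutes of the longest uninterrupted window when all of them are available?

Zara ∩ Wiremu: 09:00-13:00, 14:00-15:00.
Zara ∩ Wiremu ∩ Pita: 10:00-13:00, 14:00-15:00.
Zara ∩ Wiremu ∩ Pita ∩ Priya: 10:00-13:00, 14:00-15:00.
Zara ∩ Wiremu ∩ Pita ∩ Priya ∩ Gabriel: 10:00-13:00.
Zara ∩ Wiremu ∩ Pita ∩ Priya ∩ Gabriel ∩ Rina: 10:00-13:00.
Zara ∩ Wiremu ∩ Pita ∩ Priya ∩ Gabriel ∩ Rina ∩ Oona: 10:00-13:00.
So the common availability across everyone is 10:00-13:00.
The longest is 10:00-13:00 at 180 minutes.

180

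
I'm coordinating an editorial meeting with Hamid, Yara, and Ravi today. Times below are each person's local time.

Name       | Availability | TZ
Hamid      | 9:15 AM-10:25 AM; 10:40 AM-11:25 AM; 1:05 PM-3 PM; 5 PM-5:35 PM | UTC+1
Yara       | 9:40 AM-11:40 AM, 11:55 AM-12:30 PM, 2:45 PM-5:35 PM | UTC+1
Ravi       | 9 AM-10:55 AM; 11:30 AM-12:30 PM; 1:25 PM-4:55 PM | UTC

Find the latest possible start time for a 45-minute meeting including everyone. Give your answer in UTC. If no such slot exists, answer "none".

Hamid in UTC: 08:15-09:25, 09:40-10:25, 12:05-14:00, 16:00-16:35 (subtract 1h to convert from UTC+1).
Yara in UTC: 08:40-10:40, 10:55-11:30, 13:45-16:35 (subtract 1h to convert from UTC+1).
Ravi in UTC: 09:00-10:55, 11:30-12:30, 13:25-16:55.
Hamid ∩ Yara: 08:40-09:25, 09:40-10:25, 13:45-14:00, 16:00-16:35.
Hamid ∩ Yara ∩ Ravi: 09:00-09:25, 09:40-10:25, 13:45-14:00, 16:00-16:35.
So the common availability across everyone is 09:00-09:25, 09:40-10:25, 13:45-14:00, 16:00-16:35.
The last common window of at least 45 minutes is 09:40-10:25; a 45-minute meeting can start as late as 09:40 and still end by 10:25.

09:40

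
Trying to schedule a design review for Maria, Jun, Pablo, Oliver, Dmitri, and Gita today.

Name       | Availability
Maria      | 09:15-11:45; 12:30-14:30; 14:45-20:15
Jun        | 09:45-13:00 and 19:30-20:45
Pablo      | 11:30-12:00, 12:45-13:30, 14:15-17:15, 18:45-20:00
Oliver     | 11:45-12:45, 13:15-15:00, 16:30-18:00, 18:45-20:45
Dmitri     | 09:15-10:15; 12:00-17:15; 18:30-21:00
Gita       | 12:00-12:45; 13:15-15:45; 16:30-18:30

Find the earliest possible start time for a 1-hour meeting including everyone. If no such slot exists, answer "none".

none

Maria ∩ Jun: 09:45-11:45, 12:30-13:00, 19:30-20:15.
Maria ∩ Jun ∩ Pablo: 11:30-11:45, 12:45-13:00, 19:30-20:00.
Maria ∩ Jun ∩ Pablo ∩ Oliver: 19:30-20:00.
Maria ∩ Jun ∩ Pablo ∩ Oliver ∩ Dmitri: 19:30-20:00.
Maria ∩ Jun ∩ Pablo ∩ Oliver ∩ Dmitri ∩ Gita: ∅.
There is no time when everyone is free.
No common window is at least 60 minutes long.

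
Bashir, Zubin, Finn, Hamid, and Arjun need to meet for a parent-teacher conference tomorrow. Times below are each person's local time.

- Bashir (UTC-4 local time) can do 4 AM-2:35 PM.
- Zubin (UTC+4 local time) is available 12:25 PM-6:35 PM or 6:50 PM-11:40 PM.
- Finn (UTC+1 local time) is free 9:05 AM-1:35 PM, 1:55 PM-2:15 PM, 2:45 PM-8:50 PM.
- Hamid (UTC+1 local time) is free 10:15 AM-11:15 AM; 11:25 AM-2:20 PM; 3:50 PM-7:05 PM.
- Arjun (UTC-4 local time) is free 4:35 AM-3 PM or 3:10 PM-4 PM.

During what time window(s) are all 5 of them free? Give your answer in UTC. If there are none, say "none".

Bashir in UTC: 08:00-18:35 (add 4h to convert from UTC-4).
Zubin in UTC: 08:25-14:35, 14:50-19:40 (subtract 4h to convert from UTC+4).
Finn in UTC: 08:05-12:35, 12:55-13:15, 13:45-19:50 (subtract 1h to convert from UTC+1).
Hamid in UTC: 09:15-10:15, 10:25-13:20, 14:50-18:05 (subtract 1h to convert from UTC+1).
Arjun in UTC: 08:35-19:00, 19:10-20:00 (add 4h to convert from UTC-4).
Bashir ∩ Zubin: 08:25-14:35, 14:50-18:35.
Bashir ∩ Zubin ∩ Finn: 08:25-12:35, 12:55-13:15, 13:45-14:35, 14:50-18:35.
Bashir ∩ Zubin ∩ Finn ∩ Hamid: 09:15-10:15, 10:25-12:35, 12:55-13:15, 14:50-18:05.
Bashir ∩ Zubin ∩ Finn ∩ Hamid ∩ Arjun: 09:15-10:15, 10:25-12:35, 12:55-13:15, 14:50-18:05.

09:15-10:15, 10:25-12:35, 12:55-13:15, 14:50-18:05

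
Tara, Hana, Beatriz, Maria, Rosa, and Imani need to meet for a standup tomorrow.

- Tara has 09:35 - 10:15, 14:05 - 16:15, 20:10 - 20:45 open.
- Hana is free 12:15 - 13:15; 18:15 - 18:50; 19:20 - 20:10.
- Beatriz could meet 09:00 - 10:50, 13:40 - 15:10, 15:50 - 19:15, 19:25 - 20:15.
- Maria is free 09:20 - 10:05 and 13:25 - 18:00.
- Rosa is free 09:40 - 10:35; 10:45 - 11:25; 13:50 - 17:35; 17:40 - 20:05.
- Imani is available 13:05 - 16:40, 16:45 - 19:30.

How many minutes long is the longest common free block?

Tara ∩ Hana: ∅.
Tara ∩ Hana ∩ Beatriz: ∅.
Tara ∩ Hana ∩ Beatriz ∩ Maria: ∅.
Tara ∩ Hana ∩ Beatriz ∩ Maria ∩ Rosa: ∅.
Tara ∩ Hana ∩ Beatriz ∩ Maria ∩ Rosa ∩ Imani: ∅.
There is no time when everyone is free.
No common window exists, so the longest block is 0 minutes.

0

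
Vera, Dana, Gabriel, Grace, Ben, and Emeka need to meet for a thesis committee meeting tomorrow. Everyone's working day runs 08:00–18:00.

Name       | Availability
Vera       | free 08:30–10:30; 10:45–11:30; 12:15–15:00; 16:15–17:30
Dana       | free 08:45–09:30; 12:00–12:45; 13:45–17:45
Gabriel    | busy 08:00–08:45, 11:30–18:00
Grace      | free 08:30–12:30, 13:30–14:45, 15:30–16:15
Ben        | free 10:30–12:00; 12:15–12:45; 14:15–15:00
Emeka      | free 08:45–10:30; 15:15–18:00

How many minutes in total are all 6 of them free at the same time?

0

Vera free: 08:30-10:30, 10:45-11:30, 12:15-15:00, 16:15-17:30.
Dana free: 08:45-09:30, 12:00-12:45, 13:45-17:45.
Gabriel free: 08:45-11:30 (invert busy blocks within the working day).
Grace free: 08:30-12:30, 13:30-14:45, 15:30-16:15.
Ben free: 10:30-12:00, 12:15-12:45, 14:15-15:00.
Emeka free: 08:45-10:30, 15:15-18:00.
Vera ∩ Dana: 08:45-09:30, 12:15-12:45, 13:45-15:00, 16:15-17:30.
Vera ∩ Dana ∩ Gabriel: 08:45-09:30.
Vera ∩ Dana ∩ Gabriel ∩ Grace: 08:45-09:30.
Vera ∩ Dana ∩ Gabriel ∩ Grace ∩ Ben: ∅.
Vera ∩ Dana ∩ Gabriel ∩ Grace ∩ Ben ∩ Emeka: ∅.
There is no time when everyone is free.
There is no common window, so the total is 0 minutes.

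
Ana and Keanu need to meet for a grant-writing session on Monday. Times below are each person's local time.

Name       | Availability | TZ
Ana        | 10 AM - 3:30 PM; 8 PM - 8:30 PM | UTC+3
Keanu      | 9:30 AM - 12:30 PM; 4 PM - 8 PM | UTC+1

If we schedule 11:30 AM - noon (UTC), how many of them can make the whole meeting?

Ana in UTC: 07:00-12:30, 17:00-17:30 (subtract 3h to convert from UTC+3).
Keanu in UTC: 08:30-11:30, 15:00-19:00 (subtract 1h to convert from UTC+1).
Ana can make the full 11:30-12:00 slot — that's 1.

1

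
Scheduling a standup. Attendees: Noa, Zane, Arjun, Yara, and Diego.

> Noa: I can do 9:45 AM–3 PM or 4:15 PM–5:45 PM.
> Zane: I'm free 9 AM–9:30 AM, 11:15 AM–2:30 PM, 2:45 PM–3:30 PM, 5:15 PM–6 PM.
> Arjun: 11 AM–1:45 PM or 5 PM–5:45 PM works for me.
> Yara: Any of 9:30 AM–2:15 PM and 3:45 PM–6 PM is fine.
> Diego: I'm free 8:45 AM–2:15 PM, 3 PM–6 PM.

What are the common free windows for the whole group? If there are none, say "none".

11:15-13:45, 17:15-17:45

Noa ∩ Zane: 11:15-14:30, 14:45-15:00, 17:15-17:45.
Noa ∩ Zane ∩ Arjun: 11:15-13:45, 17:15-17:45.
Noa ∩ Zane ∩ Arjun ∩ Yara: 11:15-13:45, 17:15-17:45.
Noa ∩ Zane ∩ Arjun ∩ Yara ∩ Diego: 11:15-13:45, 17:15-17:45.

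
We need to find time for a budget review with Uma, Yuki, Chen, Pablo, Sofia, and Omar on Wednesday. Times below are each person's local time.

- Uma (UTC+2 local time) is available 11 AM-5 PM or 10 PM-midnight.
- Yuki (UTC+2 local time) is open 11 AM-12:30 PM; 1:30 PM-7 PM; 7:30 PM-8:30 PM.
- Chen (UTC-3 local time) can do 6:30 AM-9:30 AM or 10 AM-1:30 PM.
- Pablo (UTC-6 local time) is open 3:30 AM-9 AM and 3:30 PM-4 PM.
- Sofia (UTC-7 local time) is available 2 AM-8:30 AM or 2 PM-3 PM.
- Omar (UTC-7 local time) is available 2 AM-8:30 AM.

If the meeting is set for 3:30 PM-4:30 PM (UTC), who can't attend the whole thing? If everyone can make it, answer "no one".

Omar, Pablo, Sofia, Uma

Uma in UTC: 09:00-15:00, 20:00-22:00 (subtract 2h to convert from UTC+2).
Yuki in UTC: 09:00-10:30, 11:30-17:00, 17:30-18:30 (subtract 2h to convert from UTC+2).
Chen in UTC: 09:30-12:30, 13:00-16:30 (add 3h to convert from UTC-3).
Pablo in UTC: 09:30-15:00, 21:30-22:00 (add 6h to convert from UTC-6).
Sofia in UTC: 09:00-15:30, 21:00-22:00 (add 7h to convert from UTC-7).
Omar in UTC: 09:00-15:30 (add 7h to convert from UTC-7).
Uma: not fully free for 15:30-16:30. Yuki: free for 15:30-16:30. Chen: free for 15:30-16:30. Pablo: not fully free for 15:30-16:30. Sofia: not fully free for 15:30-16:30. Omar: not fully free for 15:30-16:30.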